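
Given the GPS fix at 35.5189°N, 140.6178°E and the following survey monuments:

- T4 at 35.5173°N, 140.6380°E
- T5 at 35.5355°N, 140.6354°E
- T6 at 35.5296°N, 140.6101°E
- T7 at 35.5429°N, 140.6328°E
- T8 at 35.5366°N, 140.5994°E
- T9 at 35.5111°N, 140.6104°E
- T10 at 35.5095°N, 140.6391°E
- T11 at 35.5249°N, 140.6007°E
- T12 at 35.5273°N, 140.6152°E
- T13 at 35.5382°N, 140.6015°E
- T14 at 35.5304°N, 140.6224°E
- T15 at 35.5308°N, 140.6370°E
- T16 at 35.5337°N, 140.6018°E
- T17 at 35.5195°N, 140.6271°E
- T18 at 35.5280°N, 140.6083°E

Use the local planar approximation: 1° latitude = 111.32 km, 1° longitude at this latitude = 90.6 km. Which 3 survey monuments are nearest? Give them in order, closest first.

Distances from 35.5189°N, 140.6178°E:
T4: 1.8388 km
T5: 2.4408 km
T6: 1.3804 km
T7: 2.9975 km
T8: 2.5810 km
T9: 1.0970 km
T10: 2.1952 km
T11: 1.6871 km
T12: 0.9643 km
T13: 2.6071 km
T14: 1.3463 km
T15: 2.1865 km
T16: 2.1945 km
T17: 0.8452 km
T18: 1.3293 km
Sorted: T17 (0.8452 km) < T12 (0.9643 km) < T9 (1.0970 km) < T18 (1.3293 km) < T14 (1.3463 km) < …

T17, T12, T9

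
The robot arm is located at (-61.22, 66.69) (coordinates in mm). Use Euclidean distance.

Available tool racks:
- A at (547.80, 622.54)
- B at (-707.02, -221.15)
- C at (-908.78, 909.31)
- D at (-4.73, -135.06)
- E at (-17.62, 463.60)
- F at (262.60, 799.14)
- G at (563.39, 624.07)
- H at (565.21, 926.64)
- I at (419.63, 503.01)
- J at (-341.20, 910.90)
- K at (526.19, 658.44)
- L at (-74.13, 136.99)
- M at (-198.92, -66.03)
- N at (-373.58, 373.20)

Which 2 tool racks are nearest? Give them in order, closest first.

Distances from (-61.22, 66.69):
A: √((609.02)² + (555.85)²) = √(370905.3604 + 308969.2225) = 824.55 mm
B: √((-645.80)² + (-287.84)²) = √(417057.6400 + 82851.8656) = 707.04 mm
C: √((-847.56)² + (842.62)²) = √(718357.9536 + 710008.4644) = 1195.14 mm
D: √((56.49)² + (-201.75)²) = √(3191.1201 + 40703.0625) = 209.51 mm
E: √((43.60)² + (396.91)²) = √(1900.9600 + 157537.5481) = 399.30 mm
F: √((323.82)² + (732.45)²) = √(104859.3924 + 536483.0025) = 800.84 mm
G: √((624.61)² + (557.38)²) = √(390137.6521 + 310672.4644) = 837.14 mm
H: √((626.43)² + (859.95)²) = √(392414.5449 + 739514.0025) = 1063.92 mm
I: √((480.85)² + (436.32)²) = √(231216.7225 + 190375.1424) = 649.30 mm
J: √((-279.98)² + (844.21)²) = √(78388.8004 + 712690.5241) = 889.43 mm
K: √((587.41)² + (591.75)²) = √(345050.5081 + 350168.0625) = 833.80 mm
L: √((-12.91)² + (70.30)²) = √(166.6681 + 4942.0900) = 71.48 mm
M: √((-137.70)² + (-132.72)²) = √(18961.2900 + 17614.5984) = 191.25 mm
N: √((-312.36)² + (306.51)²) = √(97568.7696 + 93948.3801) = 437.63 mm
Sorted: L (71.48 mm) < M (191.25 mm) < D (209.51 mm) < E (399.30 mm) < …

L, M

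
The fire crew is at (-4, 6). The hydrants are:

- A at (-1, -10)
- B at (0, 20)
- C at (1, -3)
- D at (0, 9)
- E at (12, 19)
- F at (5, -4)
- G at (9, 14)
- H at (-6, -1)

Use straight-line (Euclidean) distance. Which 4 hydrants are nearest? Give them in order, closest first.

D, H, C, F

Distances from (-4, 6):
A: √((3)² + (-16)²) = √(9.000 + 256.000) = 16.3
B: √((4)² + (14)²) = √(16.000 + 196.000) = 14.6
C: √((5)² + (-9)²) = √(25.000 + 81.000) = 10.3
D: √((4)² + (3)²) = √(16.000 + 9.000) = 5.0
E: √((16)² + (13)²) = √(256.000 + 169.000) = 20.6
F: √((9)² + (-10)²) = √(81.000 + 100.000) = 13.5
G: √((13)² + (8)²) = √(169.000 + 64.000) = 15.3
H: √((-2)² + (-7)²) = √(4.000 + 49.000) = 7.3
Sorted: D (5.0) < H (7.3) < C (10.3) < F (13.5) < B (14.6) < G (15.3) < …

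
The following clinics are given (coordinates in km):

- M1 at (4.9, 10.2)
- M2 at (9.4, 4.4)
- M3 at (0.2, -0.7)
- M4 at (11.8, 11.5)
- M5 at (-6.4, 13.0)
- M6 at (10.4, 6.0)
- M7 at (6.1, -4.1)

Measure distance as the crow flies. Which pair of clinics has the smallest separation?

M2 and M6

Pairwise distances:
M2–M6: 1.9 km
M4–M6: 5.7 km
M3–M7: 6.8 km
M1–M6: 6.9 km
M1–M4: 7.0 km
M1–M2: 7.3 km
M2–M4: 7.5 km
M2–M7: 9.1 km
M2–M3: 10.5 km
M6–M7: 11.0 km
M1–M5: 11.6 km
M1–M3: 11.9 km
M3–M6: 12.2 km
M1–M7: 14.4 km
M3–M5: 15.2 km
M4–M7: 16.6 km
M3–M4: 16.8 km
M2–M5: 18.0 km
M5–M6: 18.2 km
M4–M5: 18.3 km
M5–M7: 21.2 km
Closest pair: M2–M6 at 1.9 km.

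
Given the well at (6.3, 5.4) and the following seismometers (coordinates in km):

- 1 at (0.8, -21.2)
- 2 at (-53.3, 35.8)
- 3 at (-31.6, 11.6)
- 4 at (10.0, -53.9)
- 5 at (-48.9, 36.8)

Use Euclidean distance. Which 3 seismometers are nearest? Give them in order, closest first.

Distances from (6.3, 5.4):
1: 27.2 km
2: 66.9 km
3: 38.4 km
4: 59.4 km
5: 63.5 km
Sorted: 1 (27.2 km) < 3 (38.4 km) < 4 (59.4 km) < 5 (63.5 km) < 2 (66.9 km)

1, 3, 4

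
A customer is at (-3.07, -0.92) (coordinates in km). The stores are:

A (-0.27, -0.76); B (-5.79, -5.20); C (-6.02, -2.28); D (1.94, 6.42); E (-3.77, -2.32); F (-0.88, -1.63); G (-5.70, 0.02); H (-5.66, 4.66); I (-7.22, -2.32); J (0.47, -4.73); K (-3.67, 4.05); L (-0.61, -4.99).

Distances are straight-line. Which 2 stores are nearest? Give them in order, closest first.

Distances from (-3.07, -0.92):
A: 2.80 km
B: 5.07 km
C: 3.25 km
D: 8.89 km
E: 1.57 km
F: 2.30 km
G: 2.79 km
H: 6.15 km
I: 4.38 km
J: 5.20 km
K: 5.01 km
L: 4.76 km
Sorted: E (1.57 km) < F (2.30 km) < G (2.79 km) < A (2.80 km) < …

E, F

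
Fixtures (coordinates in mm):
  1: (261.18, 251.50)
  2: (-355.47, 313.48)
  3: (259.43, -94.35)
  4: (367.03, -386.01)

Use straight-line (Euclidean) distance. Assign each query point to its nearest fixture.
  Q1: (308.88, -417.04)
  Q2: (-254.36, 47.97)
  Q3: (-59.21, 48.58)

Q1 at (308.88, -417.04):
  1: 670.24 mm
  2: 987.43 mm
  3: 326.46 mm
  4: 65.91 mm
  → nearest: 4 (65.91 mm)
Q2 at (-254.36, 47.97):
  1: 554.26 mm
  2: 284.11 mm
  3: 533.14 mm
  4: 757.93 mm
  → nearest: 2 (284.11 mm)
Q3 at (-59.21, 48.58):
  1: 379.24 mm
  2: 397.42 mm
  3: 349.23 mm
  4: 608.73 mm
  → nearest: 3 (349.23 mm)

Q1→4; Q2→2; Q3→3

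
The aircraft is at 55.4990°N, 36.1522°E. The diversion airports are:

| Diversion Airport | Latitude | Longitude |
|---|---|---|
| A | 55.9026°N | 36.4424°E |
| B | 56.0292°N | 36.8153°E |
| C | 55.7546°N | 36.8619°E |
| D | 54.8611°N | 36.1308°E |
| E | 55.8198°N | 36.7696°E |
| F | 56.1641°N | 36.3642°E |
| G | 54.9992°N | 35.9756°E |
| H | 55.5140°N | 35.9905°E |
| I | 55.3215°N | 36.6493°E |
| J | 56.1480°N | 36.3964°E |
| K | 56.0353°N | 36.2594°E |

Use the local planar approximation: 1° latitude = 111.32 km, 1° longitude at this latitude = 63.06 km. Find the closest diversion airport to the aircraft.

Distances from 55.4990°N, 36.1522°E:
A: √((0.4036·111.32)² + (0.2902·63.06)²) = √(2018.592756 + 334.890439) = 48.5127 km
B: √((0.5302·111.32)² + (0.6631·63.06)²) = √(3483.580430 + 1748.501417) = 72.3331 km
C: √((0.2556·111.32)² + (0.7097·63.06)²) = √(809.595516 + 2002.892053) = 53.0329 km
D: √((-0.6379·111.32)² + (-0.0214·63.06)²) = √(5042.566098 + 1.821107) = 71.0238 km
E: √((0.3208·111.32)² + (0.6174·63.06)²) = √(1275.308090 + 1515.797488) = 52.8309 km
F: √((0.6651·111.32)² + (0.2120·63.06)²) = √(5481.763452 + 178.722674) = 75.2362 km
G: √((-0.4998·111.32)² + (-0.1766·63.06)²) = √(3095.557667 + 124.019316) = 56.7413 km
H: √((0.0150·111.32)² + (-0.1617·63.06)²) = √(2.788232 + 103.974771) = 10.3326 km
I: √((-0.1775·111.32)² + (0.4971·63.06)²) = √(390.429936 + 982.642308) = 37.0550 km
J: √((0.6490·111.32)² + (0.2442·63.06)²) = √(5219.582771 + 237.136962) = 73.8696 km
K: √((0.5363·111.32)² + (0.1072·63.06)²) = √(3564.199371 + 45.698033) = 60.0824 km
Minimum: H at 10.3326 km.

H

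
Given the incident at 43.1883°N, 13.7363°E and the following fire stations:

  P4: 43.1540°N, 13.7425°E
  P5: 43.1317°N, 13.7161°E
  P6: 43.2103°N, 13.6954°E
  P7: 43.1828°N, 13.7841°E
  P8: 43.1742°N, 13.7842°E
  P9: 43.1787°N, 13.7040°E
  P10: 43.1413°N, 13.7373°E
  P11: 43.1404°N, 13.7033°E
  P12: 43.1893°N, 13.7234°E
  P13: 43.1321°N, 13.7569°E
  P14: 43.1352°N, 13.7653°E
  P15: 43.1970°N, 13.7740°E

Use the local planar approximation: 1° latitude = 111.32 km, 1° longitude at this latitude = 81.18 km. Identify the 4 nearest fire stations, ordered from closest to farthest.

Distances from 43.1883°N, 13.7363°E:
P4: 3.8513 km
P5: 6.5106 km
P6: 4.1258 km
P7: 3.9284 km
P8: 4.1934 km
P9: 2.8315 km
P10: 5.2327 km
P11: 5.9674 km
P12: 1.0531 km
P13: 6.4758 km
P14: 6.3627 km
P15: 3.2101 km
Sorted: P12 (1.0531 km) < P9 (2.8315 km) < P15 (3.2101 km) < P4 (3.8513 km) < P7 (3.9284 km) < P6 (4.1258 km) < …

P12, P9, P15, P4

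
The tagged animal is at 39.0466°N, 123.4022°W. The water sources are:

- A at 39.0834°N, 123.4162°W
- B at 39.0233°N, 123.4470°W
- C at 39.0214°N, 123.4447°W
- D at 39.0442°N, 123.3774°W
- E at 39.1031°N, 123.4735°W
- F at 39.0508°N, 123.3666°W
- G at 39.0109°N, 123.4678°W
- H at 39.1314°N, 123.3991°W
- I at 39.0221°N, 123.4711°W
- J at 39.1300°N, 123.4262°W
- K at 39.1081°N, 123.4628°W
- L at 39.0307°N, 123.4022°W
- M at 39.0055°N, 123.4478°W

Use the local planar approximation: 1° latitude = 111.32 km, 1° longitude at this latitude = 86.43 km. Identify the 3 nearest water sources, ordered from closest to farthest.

L, D, F

Distances from 39.0466°N, 123.4022°W:
A: 4.2715 km
B: 4.6605 km
C: 4.6220 km
D: 2.1601 km
E: 8.8054 km
F: 3.1122 km
G: 6.9239 km
H: 9.4437 km
I: 6.5499 km
J: 9.5130 km
K: 8.6199 km
L: 1.7700 km
M: 6.0387 km
Sorted: L (1.7700 km) < D (2.1601 km) < F (3.1122 km) < A (4.2715 km) < C (4.6220 km) < …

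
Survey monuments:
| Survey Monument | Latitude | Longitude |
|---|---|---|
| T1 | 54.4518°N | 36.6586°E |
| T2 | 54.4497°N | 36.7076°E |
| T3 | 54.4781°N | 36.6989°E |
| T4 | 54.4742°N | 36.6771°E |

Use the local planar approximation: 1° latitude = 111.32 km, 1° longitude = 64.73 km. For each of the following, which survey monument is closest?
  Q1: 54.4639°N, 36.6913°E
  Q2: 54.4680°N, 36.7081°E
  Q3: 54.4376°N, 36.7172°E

Q1 at 54.4639°N, 36.6913°E:
  T1: 2.5089 km
  T2: 1.9005 km
  T3: 1.6555 km
  T4: 1.4695 km
  → nearest: T4 (1.4695 km)
Q2 at 54.4680°N, 36.7081°E:
  T1: 3.6768 km
  T2: 2.0374 km
  T3: 1.2723 km
  T4: 2.1220 km
  → nearest: T3 (1.2723 km)
Q3 at 54.4376°N, 36.7172°E:
  T1: 4.1094 km
  T2: 1.4834 km
  T3: 4.6615 km
  T4: 4.8309 km
  → nearest: T2 (1.4834 km)

Q1→T4; Q2→T3; Q3→T2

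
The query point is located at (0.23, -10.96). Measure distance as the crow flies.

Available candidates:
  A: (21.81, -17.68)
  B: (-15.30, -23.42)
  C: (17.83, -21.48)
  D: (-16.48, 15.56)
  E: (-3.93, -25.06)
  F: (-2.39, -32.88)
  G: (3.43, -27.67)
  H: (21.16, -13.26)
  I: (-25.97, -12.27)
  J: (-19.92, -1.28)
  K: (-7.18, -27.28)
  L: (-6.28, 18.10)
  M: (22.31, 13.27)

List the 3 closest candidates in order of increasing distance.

Distances from (0.23, -10.96):
A: √((21.58)² + (-6.72)²) = √(465.6964 + 45.1584) = 22.60
B: √((-15.53)² + (-12.46)²) = √(241.1809 + 155.2516) = 19.91
C: √((17.60)² + (-10.52)²) = √(309.7600 + 110.6704) = 20.50
D: √((-16.71)² + (26.52)²) = √(279.2241 + 703.3104) = 31.35
E: √((-4.16)² + (-14.10)²) = √(17.3056 + 198.8100) = 14.70
F: √((-2.62)² + (-21.92)²) = √(6.8644 + 480.4864) = 22.08
G: √((3.20)² + (-16.71)²) = √(10.2400 + 279.2241) = 17.01
H: √((20.93)² + (-2.30)²) = √(438.0649 + 5.2900) = 21.06
I: √((-26.20)² + (-1.31)²) = √(686.4400 + 1.7161) = 26.23
J: √((-20.15)² + (9.68)²) = √(406.0225 + 93.7024) = 22.35
K: √((-7.41)² + (-16.32)²) = √(54.9081 + 266.3424) = 17.92
L: √((-6.51)² + (29.06)²) = √(42.3801 + 844.4836) = 29.78
M: √((22.08)² + (24.23)²) = √(487.5264 + 587.0929) = 32.78
Sorted: E (14.70) < G (17.01) < K (17.92) < B (19.91) < C (20.50) < …

E, G, K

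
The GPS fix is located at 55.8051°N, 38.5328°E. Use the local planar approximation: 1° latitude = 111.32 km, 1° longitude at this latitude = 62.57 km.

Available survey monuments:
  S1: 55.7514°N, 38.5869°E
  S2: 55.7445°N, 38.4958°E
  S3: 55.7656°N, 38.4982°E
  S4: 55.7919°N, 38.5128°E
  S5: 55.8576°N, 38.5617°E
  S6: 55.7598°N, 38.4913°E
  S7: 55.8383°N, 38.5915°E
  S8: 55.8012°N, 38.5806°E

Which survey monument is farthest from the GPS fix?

S2

Distances from 55.8051°N, 38.5328°E:
S1: √((-0.0537·111.32)² + (0.0541·62.57)²) = √(35.735097 + 11.458475) = 6.8698 km
S2: √((-0.0606·111.32)² + (-0.0370·62.57)²) = √(45.508408 + 5.359642) = 7.1322 km
S3: √((-0.0395·111.32)² + (-0.0346·62.57)²) = √(19.334840 + 4.686887) = 4.9012 km
S4: √((-0.0132·111.32)² + (-0.0200·62.57)²) = √(2.159207 + 1.566002) = 1.9301 km
S5: √((0.0525·111.32)² + (0.0289·62.57)²) = √(34.155842 + 3.269851) = 6.1177 km
S6: √((-0.0453·111.32)² + (-0.0415·62.57)²) = √(25.429791 + 6.742617) = 5.6721 km
S7: √((0.0332·111.32)² + (0.0587·62.57)²) = √(13.659115 + 13.489893) = 5.2105 km
S8: √((-0.0039·111.32)² + (0.0478·62.57)²) = √(0.188484 + 8.945160) = 3.0222 km
Maximum: S2 at 7.1322 km.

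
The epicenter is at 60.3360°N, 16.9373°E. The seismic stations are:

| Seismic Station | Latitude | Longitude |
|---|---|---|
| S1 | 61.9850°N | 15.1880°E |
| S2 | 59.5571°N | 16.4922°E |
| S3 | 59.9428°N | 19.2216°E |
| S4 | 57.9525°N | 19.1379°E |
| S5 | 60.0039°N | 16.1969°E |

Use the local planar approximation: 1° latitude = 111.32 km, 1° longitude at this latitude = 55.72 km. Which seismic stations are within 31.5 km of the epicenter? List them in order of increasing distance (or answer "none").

none

Distances from 60.3360°N, 16.9373°E:
S1: √((1.6490·111.32)² + (-1.7493·55.72)²) = √(33696.726006 + 9500.595061) = 207.8397 km
S2: √((-0.7789·111.32)² + (-0.4451·55.72)²) = √(7518.129514 + 615.088212) = 90.1844 km
S3: √((-0.3932·111.32)² + (2.2843·55.72)²) = √(1915.902542 + 16200.502855) = 134.5972 km
S4: √((-2.3835·111.32)² + (2.2006·55.72)²) = √(70400.656307 + 15035.034630) = 292.2938 km
S5: √((-0.3321·111.32)² + (-0.7404·55.72)²) = √(1366.734466 + 1701.982286) = 55.3960 km
Threshold 31.5 km: none within range.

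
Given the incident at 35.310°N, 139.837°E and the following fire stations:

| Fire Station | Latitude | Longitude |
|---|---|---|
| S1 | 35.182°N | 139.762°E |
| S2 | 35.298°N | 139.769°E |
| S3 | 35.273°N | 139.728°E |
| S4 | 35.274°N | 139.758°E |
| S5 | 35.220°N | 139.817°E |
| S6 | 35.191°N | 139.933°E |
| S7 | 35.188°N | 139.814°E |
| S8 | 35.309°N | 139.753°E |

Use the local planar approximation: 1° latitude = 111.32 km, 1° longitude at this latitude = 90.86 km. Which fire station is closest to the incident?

Distances from 35.310°N, 139.837°E:
S1: √((-0.128·111.32)² + (-0.075·90.86)²) = √(203.03286 + 46.43741) = 15.795 km
S2: √((-0.012·111.32)² + (-0.068·90.86)²) = √(1.78447 + 38.17362) = 6.321 km
S3: √((-0.037·111.32)² + (-0.109·90.86)²) = √(16.96484 + 98.08407) = 10.726 km
S4: √((-0.036·111.32)² + (-0.079·90.86)²) = √(16.06022 + 51.52282) = 8.221 km
S5: √((-0.090·111.32)² + (-0.020·90.86)²) = √(100.37635 + 3.30222) = 10.182 km
S6: √((-0.119·111.32)² + (0.096·90.86)²) = √(175.48513 + 76.08305) = 15.861 km
S7: √((-0.122·111.32)² + (-0.023·90.86)²) = √(184.44465 + 4.36718) = 13.741 km
S8: √((-0.001·111.32)² + (-0.084·90.86)²) = √(0.01239 + 58.25109) = 7.633 km
Minimum: S2 at 6.321 km.

S2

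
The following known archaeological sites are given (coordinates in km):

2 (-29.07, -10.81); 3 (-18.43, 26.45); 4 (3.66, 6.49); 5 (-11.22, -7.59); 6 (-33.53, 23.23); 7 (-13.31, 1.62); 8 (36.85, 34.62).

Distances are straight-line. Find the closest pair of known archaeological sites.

Pairwise distances:
2–3: 38.75 km
2–4: 37.02 km
2–5: 18.14 km
2–6: 34.33 km
2–7: 20.07 km
2–8: 80.06 km
3–4: 29.77 km
3–5: 34.80 km
3–6: 15.44 km
3–7: 25.35 km
3–8: 55.88 km
4–5: 20.49 km
4–6: 40.78 km
4–7: 17.65 km
4–8: 43.51 km
5–6: 38.05 km
5–7: 9.44 km
5–8: 63.97 km
6–7: 29.59 km
6–8: 71.30 km
7–8: 60.04 km
Closest pair: 5–7 at 9.44 km.

5 and 7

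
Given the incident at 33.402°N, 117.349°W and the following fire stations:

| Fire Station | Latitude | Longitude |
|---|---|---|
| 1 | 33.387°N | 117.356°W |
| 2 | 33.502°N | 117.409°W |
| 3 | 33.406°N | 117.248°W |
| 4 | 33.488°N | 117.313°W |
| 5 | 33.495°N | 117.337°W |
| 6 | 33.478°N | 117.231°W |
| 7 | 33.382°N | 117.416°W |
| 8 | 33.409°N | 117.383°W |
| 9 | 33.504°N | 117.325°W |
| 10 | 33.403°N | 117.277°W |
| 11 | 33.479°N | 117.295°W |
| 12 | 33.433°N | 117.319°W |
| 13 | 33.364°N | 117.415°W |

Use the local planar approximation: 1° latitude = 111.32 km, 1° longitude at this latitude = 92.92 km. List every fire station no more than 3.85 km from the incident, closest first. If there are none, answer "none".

1, 8

Distances from 33.402°N, 117.349°W:
1: √((-0.015·111.32)² + (-0.007·92.92)²) = √(2.78823 + 0.42307) = 1.792 km
2: √((0.100·111.32)² + (-0.060·92.92)²) = √(123.92142 + 31.08286) = 12.450 km
3: √((0.004·111.32)² + (0.101·92.92)²) = √(0.19827 + 88.07672) = 9.395 km
4: √((0.086·111.32)² + (0.036·92.92)²) = √(91.65229 + 11.18983) = 10.141 km
5: √((0.093·111.32)² + (0.012·92.92)²) = √(107.17964 + 1.24331) = 10.413 km
6: √((0.076·111.32)² + (0.118·92.92)²) = √(71.57701 + 120.22158) = 13.849 km
7: √((-0.020·111.32)² + (-0.067·92.92)²) = √(4.95686 + 38.75859) = 6.612 km
8: √((0.007·111.32)² + (-0.034·92.92)²) = √(0.60721 + 9.98105) = 3.254 km
9: √((0.102·111.32)² + (0.024·92.92)²) = √(128.92785 + 4.97326) = 11.572 km
10: √((0.001·111.32)² + (0.072·92.92)²) = √(0.01239 + 44.75931) = 6.691 km
11: √((0.077·111.32)² + (0.054·92.92)²) = √(73.47301 + 25.17711) = 9.932 km
12: √((0.031·111.32)² + (0.030·92.92)²) = √(11.90885 + 7.77071) = 4.436 km
13: √((-0.038·111.32)² + (-0.066·92.92)²) = √(17.89425 + 37.61025) = 7.450 km
Threshold 3.85 km: 1 (1.792 km), 8 (3.254 km) are within range.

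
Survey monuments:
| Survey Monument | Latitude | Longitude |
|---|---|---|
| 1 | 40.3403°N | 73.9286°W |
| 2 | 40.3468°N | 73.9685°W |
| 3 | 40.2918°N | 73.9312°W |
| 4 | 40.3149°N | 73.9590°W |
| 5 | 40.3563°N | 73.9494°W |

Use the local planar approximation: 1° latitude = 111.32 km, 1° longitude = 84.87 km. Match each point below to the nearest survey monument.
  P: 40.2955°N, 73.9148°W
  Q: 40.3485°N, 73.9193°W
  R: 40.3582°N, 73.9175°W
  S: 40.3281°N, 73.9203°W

P at 40.2955°N, 73.9148°W:
  1: 5.1228 km
  2: 7.3064 km
  3: 1.4515 km
  4: 4.3285 km
  5: 7.3778 km
  → nearest: 3 (1.4515 km)
Q at 40.3485°N, 73.9193°W:
  1: 1.2067 km
  2: 4.1799 km
  3: 6.3921 km
  4: 5.0342 km
  5: 2.6981 km
  → nearest: 1 (1.2067 km)
R at 40.3582°N, 73.9175°W:
  1: 2.2041 km
  2: 4.5106 km
  3: 7.4825 km
  4: 5.9699 km
  5: 2.7156 km
  → nearest: 1 (2.2041 km)
S at 40.3281°N, 73.9203°W:
  1: 1.5299 km
  2: 4.5899 km
  3: 4.1455 km
  4: 3.5982 km
  5: 3.9943 km
  → nearest: 1 (1.5299 km)

P→3; Q→1; R→1; S→1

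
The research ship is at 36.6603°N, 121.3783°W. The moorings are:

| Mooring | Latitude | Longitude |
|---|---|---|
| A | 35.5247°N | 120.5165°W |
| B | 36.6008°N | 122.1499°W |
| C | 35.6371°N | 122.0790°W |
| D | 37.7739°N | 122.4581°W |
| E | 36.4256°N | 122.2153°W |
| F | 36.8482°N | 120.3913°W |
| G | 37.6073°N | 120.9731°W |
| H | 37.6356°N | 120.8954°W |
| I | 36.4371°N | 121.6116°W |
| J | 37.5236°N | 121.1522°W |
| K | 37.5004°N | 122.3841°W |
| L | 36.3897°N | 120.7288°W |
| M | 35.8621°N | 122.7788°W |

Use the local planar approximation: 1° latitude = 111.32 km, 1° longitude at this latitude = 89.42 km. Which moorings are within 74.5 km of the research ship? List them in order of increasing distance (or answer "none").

I, L, B

Distances from 36.6603°N, 121.3783°W:
A: √((-1.1356·111.32)² + (0.8618·89.42)²) = √(15980.750202 + 5938.575887) = 148.0518 km
B: √((-0.0595·111.32)² + (-0.7716·89.42)²) = √(43.871282 + 4760.513148) = 69.3137 km
C: √((-1.0232·111.32)² + (-0.7007·89.42)²) = √(12973.807754 + 3925.848772) = 129.9987 km
D: √((1.1136·111.32)² + (-1.0798·89.42)²) = √(15367.557255 + 9323.006292) = 157.1323 km
E: √((-0.2347·111.32)² + (-0.8370·89.42)²) = √(682.609887 + 5601.705168) = 79.2737 km
F: √((0.1879·111.32)² + (0.9870·89.42)²) = √(437.522060 + 7789.393367) = 90.7023 km
G: √((0.9470·111.32)² + (0.4052·89.42)²) = √(11113.384834 + 1312.829130) = 111.4729 km
H: √((0.9753·111.32)² + (0.4829·89.42)²) = √(11787.530888 + 1864.591679) = 116.8423 km
I: √((-0.2232·111.32)² + (-0.2333·89.42)²) = √(617.354724 + 435.209943) = 32.4433 km
J: √((0.8633·111.32)² + (0.2261·89.42)²) = √(9235.701270 + 408.761944) = 98.2062 km
K: √((0.8401·111.32)² + (-1.0058·89.42)²) = √(8745.977681 + 8088.958246) = 129.7495 km
L: √((-0.2706·111.32)² + (0.6495·89.42)²) = √(907.406696 + 3373.087769) = 65.4255 km
M: √((-0.7982·111.32)² + (-1.4005·89.42)²) = √(7895.321916 + 15683.231654) = 153.5531 km
Threshold 74.5 km: I (32.4433 km), L (65.4255 km), B (69.3137 km) are within range.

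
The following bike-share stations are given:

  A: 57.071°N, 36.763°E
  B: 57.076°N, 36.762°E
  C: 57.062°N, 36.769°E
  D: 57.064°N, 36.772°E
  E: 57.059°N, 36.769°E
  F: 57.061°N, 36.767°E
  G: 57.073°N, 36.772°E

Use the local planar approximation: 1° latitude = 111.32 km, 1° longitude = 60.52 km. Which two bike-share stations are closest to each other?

C and F

Pairwise distances:
A–B: 0.560 km
A–C: 1.066 km
A–D: 0.951 km
A–E: 1.384 km
A–F: 1.139 km
A–G: 0.588 km
B–C: 1.615 km
B–D: 1.467 km
B–E: 1.939 km
B–F: 1.697 km
B–G: 0.691 km
C–D: 0.287 km
C–E: 0.334 km
C–F: 0.164 km
C–G: 1.238 km
D–E: 0.585 km
D–F: 0.451 km
D–G: 1.002 km
E–F: 0.253 km
E–G: 1.569 km
F–G: 1.370 km
Closest pair: C–F at 0.164 km.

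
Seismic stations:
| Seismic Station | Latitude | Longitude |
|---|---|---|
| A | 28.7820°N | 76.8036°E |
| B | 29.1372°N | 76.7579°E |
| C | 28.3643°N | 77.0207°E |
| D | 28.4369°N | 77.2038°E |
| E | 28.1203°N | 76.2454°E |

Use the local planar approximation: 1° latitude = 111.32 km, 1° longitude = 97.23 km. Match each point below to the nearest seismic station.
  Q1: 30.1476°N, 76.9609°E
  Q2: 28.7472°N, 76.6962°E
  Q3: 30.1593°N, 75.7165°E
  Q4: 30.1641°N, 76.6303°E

Q1 at 30.1476°N, 76.9609°E:
  A: 152.7860 km
  B: 114.1964 km
  C: 198.6021 km
  D: 191.8940 km
  E: 236.1583 km
  → nearest: B (114.1964 km)
Q2 at 28.7472°N, 76.6962°E:
  A: 11.1379 km
  B: 43.8273 km
  C: 53.0313 km
  D: 60.2412 km
  E: 82.4096 km
  → nearest: A (11.1379 km)
Q3 at 30.1593°N, 75.7165°E:
  A: 186.2245 km
  B: 152.3108 km
  C: 236.6599 km
  D: 240.1570 km
  E: 232.7340 km
  → nearest: B (152.3108 km)
Q4 at 30.1641°N, 76.6303°E:
  A: 154.7753 km
  B: 114.9858 km
  C: 203.9178 km
  D: 200.1945 km
  E: 230.5732 km
  → nearest: B (114.9858 km)

Q1→B; Q2→A; Q3→B; Q4→B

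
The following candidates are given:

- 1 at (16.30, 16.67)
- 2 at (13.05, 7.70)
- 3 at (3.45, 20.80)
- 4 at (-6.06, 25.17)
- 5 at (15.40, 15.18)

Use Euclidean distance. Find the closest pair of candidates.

Pairwise distances:
1–2: √((-3.25)² + (-8.97)²) = √(10.5625 + 80.4609) = 9.54
1–3: √((-12.85)² + (4.13)²) = √(165.1225 + 17.0569) = 13.50
1–4: √((-22.36)² + (8.50)²) = √(499.9696 + 72.2500) = 23.92
1–5: √((-0.90)² + (-1.49)²) = √(0.8100 + 2.2201) = 1.74
2–3: √((-9.60)² + (13.10)²) = √(92.1600 + 171.6100) = 16.24
2–4: √((-19.11)² + (17.47)²) = √(365.1921 + 305.2009) = 25.89
2–5: √((2.35)² + (7.48)²) = √(5.5225 + 55.9504) = 7.84
3–4: √((-9.51)² + (4.37)²) = √(90.4401 + 19.0969) = 10.47
3–5: √((11.95)² + (-5.62)²) = √(142.8025 + 31.5844) = 13.21
4–5: √((21.46)² + (-9.99)²) = √(460.5316 + 99.8001) = 23.67
Closest pair: 1–5 at 1.74.

1 and 5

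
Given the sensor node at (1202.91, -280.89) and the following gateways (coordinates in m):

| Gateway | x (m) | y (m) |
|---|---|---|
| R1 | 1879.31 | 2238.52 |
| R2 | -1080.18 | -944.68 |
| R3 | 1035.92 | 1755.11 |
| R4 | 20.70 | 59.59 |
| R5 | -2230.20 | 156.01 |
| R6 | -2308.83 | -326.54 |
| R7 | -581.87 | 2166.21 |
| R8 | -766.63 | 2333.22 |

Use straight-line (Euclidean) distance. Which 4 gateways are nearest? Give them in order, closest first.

Distances from (1202.91, -280.89):
R1: √((676.40)² + (2519.41)²) = √(457516.9600 + 6347426.7481) = 2608.63 m
R2: √((-2283.09)² + (-663.79)²) = √(5212499.9481 + 440617.1641) = 2377.63 m
R3: √((-166.99)² + (2036.00)²) = √(27885.6601 + 4145296.0000) = 2042.84 m
R4: √((-1182.21)² + (340.48)²) = √(1397620.4841 + 115926.6304) = 1230.26 m
R5: √((-3433.11)² + (436.90)²) = √(11786244.2721 + 190881.6100) = 3460.80 m
R6: √((-3511.74)² + (-45.65)²) = √(12332317.8276 + 2083.9225) = 3512.04 m
R7: √((-1784.78)² + (2447.10)²) = √(3185439.6484 + 5988298.4100) = 3028.82 m
R8: √((-1969.54)² + (2614.11)²) = √(3879087.8116 + 6833571.0921) = 3273.02 m
Sorted: R4 (1230.26 m) < R3 (2042.84 m) < R2 (2377.63 m) < R1 (2608.63 m) < R7 (3028.82 m) < R8 (3273.02 m) < …

R4, R3, R2, R1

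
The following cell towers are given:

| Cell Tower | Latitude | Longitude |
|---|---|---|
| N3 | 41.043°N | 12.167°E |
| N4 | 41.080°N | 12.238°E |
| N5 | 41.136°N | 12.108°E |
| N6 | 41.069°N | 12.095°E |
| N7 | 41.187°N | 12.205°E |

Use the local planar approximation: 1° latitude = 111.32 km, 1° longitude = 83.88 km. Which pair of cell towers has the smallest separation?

Pairwise distances:
N3–N4: 7.241 km
N3–N5: 11.475 km
N3–N6: 6.697 km
N3–N7: 16.344 km
N4–N5: 12.561 km
N4–N6: 12.057 km
N4–N7: 12.229 km
N5–N6: 7.538 km
N5–N7: 9.921 km
N6–N7: 16.052 km
Closest pair: N3–N6 at 6.697 km.

N3 and N6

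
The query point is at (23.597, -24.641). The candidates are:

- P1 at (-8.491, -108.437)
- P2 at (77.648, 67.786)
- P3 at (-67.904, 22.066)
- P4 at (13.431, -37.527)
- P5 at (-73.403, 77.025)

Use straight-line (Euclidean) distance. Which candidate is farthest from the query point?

Distances from (23.597, -24.641):
P1: 89.730
P2: 107.071
P3: 102.733
P4: 16.413
P5: 140.517
Maximum: P5 at 140.517.

P5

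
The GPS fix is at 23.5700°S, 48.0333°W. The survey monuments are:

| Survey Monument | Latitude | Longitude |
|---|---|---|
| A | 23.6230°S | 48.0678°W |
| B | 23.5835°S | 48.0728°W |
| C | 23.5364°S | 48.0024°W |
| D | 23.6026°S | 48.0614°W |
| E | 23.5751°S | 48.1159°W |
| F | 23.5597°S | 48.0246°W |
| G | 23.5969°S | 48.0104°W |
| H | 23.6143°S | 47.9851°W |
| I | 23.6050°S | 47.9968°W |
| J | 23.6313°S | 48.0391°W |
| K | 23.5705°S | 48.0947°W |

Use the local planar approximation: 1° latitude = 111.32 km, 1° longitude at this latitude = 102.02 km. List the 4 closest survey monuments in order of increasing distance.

Distances from 23.5700°S, 48.0333°W:
A: √((-0.0530·111.32)² + (-0.0345·102.02)²) = √(34.809528 + 12.388218) = 6.8701 km
B: √((-0.0135·111.32)² + (-0.0395·102.02)²) = √(2.258468 + 16.239207) = 4.3009 km
C: √((0.0336·111.32)² + (0.0309·102.02)²) = √(13.990233 + 9.937739) = 4.8916 km
D: √((-0.0326·111.32)² + (-0.0281·102.02)²) = √(13.169873 + 8.218324) = 4.6247 km
E: √((-0.0051·111.32)² + (-0.0826·102.02)²) = √(0.322320 + 71.011835) = 8.4460 km
F: √((0.0103·111.32)² + (0.0087·102.02)²) = √(1.314682 + 0.787788) = 1.4500 km
G: √((-0.0269·111.32)² + (0.0229·102.02)²) = √(8.967078 + 5.458101) = 3.7980 km
H: √((-0.0443·111.32)² + (0.0482·102.02)²) = √(24.319456 + 24.180469) = 6.9642 km
I: √((-0.0350·111.32)² + (0.0365·102.02)²) = √(15.180374 + 13.866165) = 5.3895 km
J: √((-0.0613·111.32)² + (-0.0058·102.02)²) = √(46.565830 + 0.350128) = 6.8495 km
K: √((-0.0005·111.32)² + (-0.0614·102.02)²) = √(0.003098 + 39.238047) = 6.2643 km
Sorted: F (1.4500 km) < G (3.7980 km) < B (4.3009 km) < D (4.6247 km) < C (4.8916 km) < I (5.3895 km) < …

F, G, B, D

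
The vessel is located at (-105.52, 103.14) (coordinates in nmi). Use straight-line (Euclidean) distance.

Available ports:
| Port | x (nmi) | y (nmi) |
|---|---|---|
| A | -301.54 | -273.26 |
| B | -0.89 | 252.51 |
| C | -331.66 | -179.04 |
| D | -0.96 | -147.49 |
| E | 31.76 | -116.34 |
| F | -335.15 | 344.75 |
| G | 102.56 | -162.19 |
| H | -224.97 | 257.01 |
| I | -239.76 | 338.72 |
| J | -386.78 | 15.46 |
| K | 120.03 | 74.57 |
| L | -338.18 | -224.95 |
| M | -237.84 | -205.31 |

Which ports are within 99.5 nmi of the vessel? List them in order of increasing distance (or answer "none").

none

Distances from (-105.52, 103.14):
A: 424.38 nmi
B: 182.37 nmi
C: 361.61 nmi
D: 271.57 nmi
E: 258.88 nmi
F: 333.32 nmi
G: 337.19 nmi
H: 194.79 nmi
I: 271.14 nmi
J: 294.61 nmi
K: 227.35 nmi
L: 402.21 nmi
M: 335.63 nmi
Threshold 99.5 nmi: none within range.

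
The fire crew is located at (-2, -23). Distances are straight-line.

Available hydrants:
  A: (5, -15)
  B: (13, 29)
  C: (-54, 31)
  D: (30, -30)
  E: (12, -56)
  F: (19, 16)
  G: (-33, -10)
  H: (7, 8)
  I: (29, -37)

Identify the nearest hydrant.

A

Distances from (-2, -23):
A: √((7)² + (8)²) = √(49.000 + 64.000) = 10.6
B: √((15)² + (52)²) = √(225.000 + 2704.000) = 54.1
C: √((-52)² + (54)²) = √(2704.000 + 2916.000) = 75.0
D: √((32)² + (-7)²) = √(1024.000 + 49.000) = 32.8
E: √((14)² + (-33)²) = √(196.000 + 1089.000) = 35.8
F: √((21)² + (39)²) = √(441.000 + 1521.000) = 44.3
G: √((-31)² + (13)²) = √(961.000 + 169.000) = 33.6
H: √((9)² + (31)²) = √(81.000 + 961.000) = 32.3
I: √((31)² + (-14)²) = √(961.000 + 196.000) = 34.0
Minimum: A at 10.6.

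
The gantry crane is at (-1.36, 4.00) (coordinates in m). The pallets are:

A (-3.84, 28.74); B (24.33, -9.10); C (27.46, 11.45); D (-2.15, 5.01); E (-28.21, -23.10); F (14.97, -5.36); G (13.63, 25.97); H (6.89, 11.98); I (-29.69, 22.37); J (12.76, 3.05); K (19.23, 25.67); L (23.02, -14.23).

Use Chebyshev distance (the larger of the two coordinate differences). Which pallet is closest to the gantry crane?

D

Distances from (-1.36, 4.00):
A: 24.74 m
B: 25.69 m
C: 28.82 m
D: 1.01 m
E: 27.10 m
F: 16.33 m
G: 21.97 m
H: 8.25 m
I: 28.33 m
J: 14.12 m
K: 21.67 m
L: 24.38 m
Minimum: D at 1.01 m.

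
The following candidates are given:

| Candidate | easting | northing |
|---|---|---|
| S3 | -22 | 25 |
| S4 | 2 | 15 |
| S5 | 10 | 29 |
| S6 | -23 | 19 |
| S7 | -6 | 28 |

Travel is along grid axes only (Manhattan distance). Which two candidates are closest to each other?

S3 and S6

Pairwise distances:
S3–S4: 34
S3–S5: 36
S3–S6: 7
S3–S7: 19
S4–S5: 22
S4–S6: 29
S4–S7: 21
S5–S6: 43
S5–S7: 17
S6–S7: 26
Closest pair: S3–S6 at 7.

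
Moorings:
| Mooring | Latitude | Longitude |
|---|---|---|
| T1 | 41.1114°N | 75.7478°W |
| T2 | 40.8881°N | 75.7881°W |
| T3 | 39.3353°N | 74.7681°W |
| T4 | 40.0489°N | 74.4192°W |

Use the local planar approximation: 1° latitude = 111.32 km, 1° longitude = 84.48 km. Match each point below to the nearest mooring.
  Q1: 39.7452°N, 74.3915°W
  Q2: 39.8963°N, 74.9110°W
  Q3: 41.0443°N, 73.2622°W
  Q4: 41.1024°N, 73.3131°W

Q1 at 39.7452°N, 74.3915°W:
  T1: √((1.3662·111.32)² + (-1.3563·84.48)²) = √(23129.964026 + 13128.627732) = 190.4169 km
  T2: √((1.1429·111.32)² + (-1.3966·84.48)²) = √(16186.869327 + 13920.405480) = 173.5145 km
  T3: √((-0.4099·111.32)² + (-0.3766·84.48)²) = √(2082.103106 + 1012.204915) = 55.6265 km
  T4: √((0.3037·111.32)² + (-0.0277·84.48)²) = √(1142.973021 + 5.476049) = 33.8888 km
  → nearest: T4 (33.8888 km)
Q2 at 39.8963°N, 74.9110°W:
  T1: √((1.2151·111.32)² + (-0.8368·84.48)²) = √(18296.601829 + 4997.481021) = 152.6240 km
  T2: √((0.9918·111.32)² + (-0.8771·84.48)²) = √(12189.744512 + 5490.425872) = 132.9668 km
  T3: √((-0.5610·111.32)² + (0.1429·84.48)²) = √(3900.067448 + 145.737820) = 63.6066 km
  T4: √((0.1526·111.32)² + (0.4918·84.48)²) = √(288.572846 + 1726.175146) = 44.8859 km
  → nearest: T4 (44.8859 km)
Q3 at 41.0443°N, 73.2622°W:
  T1: √((0.0671·111.32)² + (-2.4856·84.48)²) = √(55.794506 + 44093.065233) = 210.1163 km
  T2: √((-0.1562·111.32)² + (-2.5259·84.48)²) = √(302.348943 + 45534.452201) = 214.0953 km
  T3: √((-1.7090·111.32)² + (-1.5059·84.48)²) = √(36193.494857 + 16184.529441) = 228.8625 km
  T4: √((-0.9954·111.32)² + (-1.1570·84.48)²) = √(12278.396908 + 9553.764424) = 147.7571 km
  → nearest: T4 (147.7571 km)
Q4 at 41.1024°N, 73.3131°W:
  T1: √((0.0090·111.32)² + (-2.4347·84.48)²) = √(1.003764 + 42305.684072) = 205.6859 km
  T2: √((-0.2143·111.32)² + (-2.4750·84.48)²) = √(569.102820 + 43717.791744) = 210.4445 km
  T3: √((-1.7671·111.32)² + (-1.4550·84.48)²) = √(38696.229409 + 15108.933059) = 231.9594 km
  T4: √((-1.0535·111.32)² + (-1.1061·84.48)²) = √(13753.571046 + 8731.655548) = 149.9507 km
  → nearest: T4 (149.9507 km)

Q1→T4; Q2→T4; Q3→T4; Q4→T4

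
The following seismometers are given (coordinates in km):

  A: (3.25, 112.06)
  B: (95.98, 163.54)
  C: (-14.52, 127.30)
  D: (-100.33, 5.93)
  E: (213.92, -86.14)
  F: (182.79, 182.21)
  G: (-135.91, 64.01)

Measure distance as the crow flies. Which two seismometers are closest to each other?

A and C

Pairwise distances:
A–C: √((-17.77)² + (15.24)²) = √(315.7729 + 232.2576) = 23.41 km
D–G: √((-35.58)² + (58.08)²) = √(1265.9364 + 3373.2864) = 68.11 km
B–F: √((86.81)² + (18.67)²) = √(7535.9761 + 348.5689) = 88.79 km
A–B: √((92.73)² + (51.48)²) = √(8598.8529 + 2650.1904) = 106.06 km
B–C: √((-110.50)² + (-36.24)²) = √(12210.2500 + 1313.3376) = 116.29 km
C–G: √((-121.39)² + (-63.29)²) = √(14735.5321 + 4005.6241) = 136.90 km
A–G: √((-139.16)² + (-48.05)²) = √(19365.5056 + 2308.8025) = 147.22 km
A–D: √((-103.58)² + (-106.13)²) = √(10728.8164 + 11263.5769) = 148.30 km
C–D: √((-85.81)² + (-121.37)²) = √(7363.3561 + 14730.6769) = 148.64 km
A–F: √((179.54)² + (70.15)²) = √(32234.6116 + 4921.0225) = 192.76 km
C–F: √((197.31)² + (54.91)²) = √(38931.2361 + 3015.1081) = 204.81 km
B–D: √((-196.31)² + (-157.61)²) = √(38537.6161 + 24840.9121) = 251.75 km
B–G: √((-231.89)² + (-99.53)²) = √(53772.9721 + 9906.2209) = 252.35 km
E–F: √((-31.13)² + (268.35)²) = √(969.0769 + 72011.7225) = 270.15 km
B–E: √((117.94)² + (-249.68)²) = √(13909.8436 + 62340.1024) = 276.13 km
A–E: √((210.67)² + (-198.20)²) = √(44381.8489 + 39283.2400) = 289.25 km
C–E: √((228.44)² + (-213.44)²) = √(52184.8336 + 45556.6336) = 312.64 km
D–E: √((314.25)² + (-92.07)²) = √(98753.0625 + 8476.8849) = 327.46 km
D–F: √((283.12)² + (176.28)²) = √(80156.9344 + 31074.6384) = 333.51 km
F–G: √((-318.70)² + (-118.20)²) = √(101569.6900 + 13971.2400) = 339.91 km
E–G: √((-349.83)² + (150.15)²) = √(122381.0289 + 22545.0225) = 380.69 km
Closest pair: A–C at 23.41 km.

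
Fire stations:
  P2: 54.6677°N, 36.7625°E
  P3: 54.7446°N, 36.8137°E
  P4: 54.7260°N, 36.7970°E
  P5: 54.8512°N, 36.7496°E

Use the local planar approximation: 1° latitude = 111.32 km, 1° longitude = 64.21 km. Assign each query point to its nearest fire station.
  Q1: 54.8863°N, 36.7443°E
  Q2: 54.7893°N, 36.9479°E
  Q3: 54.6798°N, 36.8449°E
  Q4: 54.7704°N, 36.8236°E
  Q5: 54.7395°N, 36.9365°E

Q1 at 54.8863°N, 36.7443°E:
  P2: 24.3626 km
  P3: 16.3914 km
  P4: 18.1626 km
  P5: 3.9221 km
  → nearest: P5 (3.9221 km)
Q2 at 54.7893°N, 36.9479°E:
  P2: 18.0265 km
  P3: 9.9505 km
  P4: 11.9807 km
  P5: 14.4778 km
  → nearest: P3 (9.9505 km)
Q3 at 54.6798°N, 36.8449°E:
  P2: 5.4597 km
  P3: 7.4866 km
  P4: 5.9925 km
  P5: 20.0375 km
  → nearest: P2 (5.4597 km)
Q4 at 54.7704°N, 36.8236°E:
  P2: 12.0870 km
  P3: 2.9416 km
  P4: 5.2294 km
  P5: 10.1726 km
  → nearest: P3 (2.9416 km)
Q5 at 54.7395°N, 36.9365°E:
  P2: 13.7372 km
  P3: 7.9054 km
  P4: 9.0825 km
  P5: 17.2811 km
  → nearest: P3 (7.9054 km)

Q1→P5; Q2→P3; Q3→P2; Q4→P3; Q5→P3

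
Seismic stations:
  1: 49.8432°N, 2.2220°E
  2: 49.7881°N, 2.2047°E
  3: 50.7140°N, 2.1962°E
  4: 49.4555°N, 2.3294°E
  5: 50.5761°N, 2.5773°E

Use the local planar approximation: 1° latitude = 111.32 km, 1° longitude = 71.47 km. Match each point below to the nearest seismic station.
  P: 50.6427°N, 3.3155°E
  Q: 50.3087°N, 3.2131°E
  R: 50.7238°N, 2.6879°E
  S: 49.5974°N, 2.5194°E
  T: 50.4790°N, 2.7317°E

P at 50.6427°N, 3.3155°E:
  1: 118.4435 km
  2: 123.9076 km
  3: 80.3892 km
  4: 149.7764 km
  5: 53.2775 km
  → nearest: 5 (53.2775 km)
Q at 50.3087°N, 3.2131°E:
  1: 87.7650 km
  2: 92.4808 km
  3: 85.5436 km
  4: 114.0605 km
  5: 54.3224 km
  → nearest: 5 (54.3224 km)
R at 50.7238°N, 2.6879°E:
  1: 103.5293 km
  2: 109.7377 km
  3: 35.1587 km
  4: 143.4932 km
  5: 18.2434 km
  → nearest: 5 (18.2434 km)
S at 49.5974°N, 2.5194°E:
  1: 34.6480 km
  2: 30.9278 km
  3: 126.4280 km
  4: 20.8308 km
  5: 109.0274 km
  → nearest: 4 (20.8308 km)
T at 50.4790°N, 2.7317°E:
  1: 79.6017 km
  2: 85.6384 km
  3: 46.3586 km
  4: 117.5079 km
  5: 15.4470 km
  → nearest: 5 (15.4470 km)

P→5; Q→5; R→5; S→4; T→5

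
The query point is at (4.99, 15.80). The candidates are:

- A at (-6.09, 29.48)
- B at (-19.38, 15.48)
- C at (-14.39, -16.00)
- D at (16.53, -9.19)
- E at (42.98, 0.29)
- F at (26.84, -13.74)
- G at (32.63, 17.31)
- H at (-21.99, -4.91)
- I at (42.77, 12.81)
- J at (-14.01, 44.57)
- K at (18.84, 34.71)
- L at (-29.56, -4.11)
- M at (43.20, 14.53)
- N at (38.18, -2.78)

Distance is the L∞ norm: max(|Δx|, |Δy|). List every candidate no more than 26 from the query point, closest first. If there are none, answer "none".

Distances from (4.99, 15.80):
A: max(|-11.08|, |13.68|) = 13.68
B: max(|-24.37|, |-0.32|) = 24.37
C: max(|-19.38|, |-31.80|) = 31.80
D: max(|11.54|, |-24.99|) = 24.99
E: max(|37.99|, |-15.51|) = 37.99
F: max(|21.85|, |-29.54|) = 29.54
G: max(|27.64|, |1.51|) = 27.64
H: max(|-26.98|, |-20.71|) = 26.98
I: max(|37.78|, |-2.99|) = 37.78
J: max(|-19.00|, |28.77|) = 28.77
K: max(|13.85|, |18.91|) = 18.91
L: max(|-34.55|, |-19.91|) = 34.55
M: max(|38.21|, |-1.27|) = 38.21
N: max(|33.19|, |-18.58|) = 33.19
Threshold 26: A (13.68), K (18.91), B (24.37), D (24.99) are within range.

A, K, B, D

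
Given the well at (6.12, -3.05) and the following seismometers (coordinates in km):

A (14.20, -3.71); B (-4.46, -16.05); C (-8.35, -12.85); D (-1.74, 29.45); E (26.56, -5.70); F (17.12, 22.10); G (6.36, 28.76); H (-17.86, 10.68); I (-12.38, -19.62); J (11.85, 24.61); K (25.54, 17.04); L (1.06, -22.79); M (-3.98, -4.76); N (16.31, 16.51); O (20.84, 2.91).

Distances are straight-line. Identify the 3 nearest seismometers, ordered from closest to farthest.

A, M, O

Distances from (6.12, -3.05):
A: 8.11 km
B: 16.76 km
C: 17.48 km
D: 33.44 km
E: 20.61 km
F: 27.45 km
G: 31.81 km
H: 27.63 km
I: 24.84 km
J: 28.25 km
K: 27.94 km
L: 20.38 km
M: 10.24 km
N: 22.06 km
O: 15.88 km
Sorted: A (8.11 km) < M (10.24 km) < O (15.88 km) < B (16.76 km) < C (17.48 km) < …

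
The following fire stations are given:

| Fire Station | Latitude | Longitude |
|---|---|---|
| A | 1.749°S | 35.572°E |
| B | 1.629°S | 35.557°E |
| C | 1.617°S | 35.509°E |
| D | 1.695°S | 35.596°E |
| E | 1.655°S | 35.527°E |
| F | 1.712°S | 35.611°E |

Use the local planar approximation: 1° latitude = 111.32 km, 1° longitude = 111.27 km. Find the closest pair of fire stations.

D and F

Pairwise distances:
A–B: √((0.120·111.32)² + (-0.015·111.27)²) = √(178.44685 + 2.78573) = 13.462 km
A–C: √((0.132·111.32)² + (-0.063·111.27)²) = √(215.92069 + 49.14024) = 16.281 km
A–D: √((0.054·111.32)² + (0.024·111.27)²) = √(36.13549 + 7.13146) = 6.578 km
A–E: √((0.094·111.32)² + (-0.045·111.27)²) = √(109.49697 + 25.07155) = 11.600 km
A–F: √((0.037·111.32)² + (0.039·111.27)²) = √(16.96484 + 18.83152) = 5.983 km
B–C: √((0.012·111.32)² + (-0.048·111.27)²) = √(1.78447 + 28.52585) = 5.505 km
B–D: √((-0.066·111.32)² + (0.039·111.27)²) = √(53.98017 + 18.83152) = 8.533 km
B–E: √((-0.026·111.32)² + (-0.030·111.27)²) = √(8.37709 + 11.14291) = 4.418 km
B–F: √((-0.083·111.32)² + (0.054·111.27)²) = √(85.36947 + 36.10303) = 11.021 km
C–D: √((-0.078·111.32)² + (0.087·111.27)²) = √(75.39379 + 93.71189) = 13.004 km
C–E: √((-0.038·111.32)² + (0.018·111.27)²) = √(17.89425 + 4.01145) = 4.680 km
C–F: √((-0.095·111.32)² + (0.102·111.27)²) = √(111.83909 + 128.81206) = 15.513 km
D–E: √((0.040·111.32)² + (-0.069·111.27)²) = √(19.82743 + 58.94600) = 8.875 km
D–F: √((-0.017·111.32)² + (0.015·111.27)²) = √(3.58133 + 2.78573) = 2.523 km
E–F: √((-0.057·111.32)² + (0.084·111.27)²) = √(40.26207 + 87.36043) = 11.297 km
Closest pair: D–F at 2.523 km.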